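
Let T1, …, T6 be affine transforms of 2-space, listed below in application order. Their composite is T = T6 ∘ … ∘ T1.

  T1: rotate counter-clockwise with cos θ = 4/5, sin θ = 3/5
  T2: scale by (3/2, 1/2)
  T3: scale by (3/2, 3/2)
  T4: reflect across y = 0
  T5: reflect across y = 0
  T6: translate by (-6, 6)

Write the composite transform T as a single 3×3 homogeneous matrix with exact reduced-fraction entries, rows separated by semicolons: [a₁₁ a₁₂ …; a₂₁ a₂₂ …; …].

T = [9/5 -27/20 -6; 9/20 3/5 6; 0 0 1]

T1 = [4/5 -3/5 0; 3/5 4/5 0; 0 0 1]
T2·T1 = [6/5 -9/10 0; 3/10 2/5 0; 0 0 1]
T3·…·T1 = [9/5 -27/20 0; 9/20 3/5 0; 0 0 1]
T4·…·T1 = [9/5 -27/20 0; -9/20 -3/5 0; 0 0 1]
T5·…·T1 = [9/5 -27/20 0; 9/20 3/5 0; 0 0 1]
T6·…·T1 = [9/5 -27/20 -6; 9/20 3/5 6; 0 0 1]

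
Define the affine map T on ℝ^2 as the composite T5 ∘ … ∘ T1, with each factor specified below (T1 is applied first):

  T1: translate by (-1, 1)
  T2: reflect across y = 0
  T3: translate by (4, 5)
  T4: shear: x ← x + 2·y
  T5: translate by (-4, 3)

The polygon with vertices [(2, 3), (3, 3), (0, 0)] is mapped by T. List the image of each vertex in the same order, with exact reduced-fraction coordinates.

T1 translate by (-1, 1): (2, 3) → (1, 4); (3, 3) → (2, 4); (0, 0) → (-1, 1)
T2 reflect across y = 0: (1, 4) → (1, -4); (2, 4) → (2, -4); (-1, 1) → (-1, -1)
T3 translate by (4, 5): (1, -4) → (5, 1); (2, -4) → (6, 1); (-1, -1) → (3, 4)
T4 shear: x ← x + 2·y: (5, 1) → (7, 1); (6, 1) → (8, 1); (3, 4) → (11, 4)
T5 translate by (-4, 3): (7, 1) → (3, 4); (8, 1) → (4, 4); (11, 4) → (7, 7)

image vertices: (3, 4), (4, 4), (7, 7)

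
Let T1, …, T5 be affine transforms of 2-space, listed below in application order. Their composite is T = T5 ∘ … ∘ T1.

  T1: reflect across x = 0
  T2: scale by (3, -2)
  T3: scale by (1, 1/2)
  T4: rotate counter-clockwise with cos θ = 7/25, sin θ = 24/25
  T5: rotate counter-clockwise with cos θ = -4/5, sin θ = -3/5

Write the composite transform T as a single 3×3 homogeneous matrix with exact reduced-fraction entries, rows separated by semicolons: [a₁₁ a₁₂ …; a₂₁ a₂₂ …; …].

T = [-132/125 -117/125 0; 351/125 -44/125 0; 0 0 1]

T1 = [-1 0 0; 0 1 0; 0 0 1]
T2·T1 = [-3 0 0; 0 -2 0; 0 0 1]
T3·…·T1 = [-3 0 0; 0 -1 0; 0 0 1]
T4·…·T1 = [-21/25 24/25 0; -72/25 -7/25 0; 0 0 1]
T5·…·T1 = [-132/125 -117/125 0; 351/125 -44/125 0; 0 0 1]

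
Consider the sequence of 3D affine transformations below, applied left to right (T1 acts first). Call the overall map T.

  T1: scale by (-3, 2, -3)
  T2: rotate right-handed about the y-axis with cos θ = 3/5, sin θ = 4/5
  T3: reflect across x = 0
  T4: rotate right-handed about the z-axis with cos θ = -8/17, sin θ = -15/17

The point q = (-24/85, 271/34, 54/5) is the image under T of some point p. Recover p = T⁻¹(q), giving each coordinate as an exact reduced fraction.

T1 = [-3 0 0 0; 0 2 0 0; 0 0 -3 0; 0 0 0 1]
T2·T1 = [-9/5 0 -12/5 0; 0 2 0 0; 12/5 0 -9/5 0; 0 0 0 1]
T3·…·T1 = [9/5 0 12/5 0; 0 2 0 0; 12/5 0 -9/5 0; 0 0 0 1]
T4·…·T1 = [-72/85 30/17 -96/85 0; -27/17 -16/17 -36/17 0; 12/5 0 -9/5 0; 0 0 0 1]
det M = -18; M⁻¹ = [-8/85 -3/17 4/15 0; 15/34 -4/17 0 0; -32/255 -4/17 -1/5 0; 0 0 0 1]
M⁻¹ · (-24/85, 271/34, 54/5)ᵀ = (3/2, -2, -4)ᵀ

p = (3/2, -2, -4)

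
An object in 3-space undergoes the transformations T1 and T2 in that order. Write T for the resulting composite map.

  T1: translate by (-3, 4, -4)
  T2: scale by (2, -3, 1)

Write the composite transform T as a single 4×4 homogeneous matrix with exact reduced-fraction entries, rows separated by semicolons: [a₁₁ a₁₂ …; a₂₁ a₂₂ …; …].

T = [2 0 0 -6; 0 -3 0 -12; 0 0 1 -4; 0 0 0 1]

T1 = [1 0 0 -3; 0 1 0 4; 0 0 1 -4; 0 0 0 1]
T2·T1 = [2 0 0 -6; 0 -3 0 -12; 0 0 1 -4; 0 0 0 1]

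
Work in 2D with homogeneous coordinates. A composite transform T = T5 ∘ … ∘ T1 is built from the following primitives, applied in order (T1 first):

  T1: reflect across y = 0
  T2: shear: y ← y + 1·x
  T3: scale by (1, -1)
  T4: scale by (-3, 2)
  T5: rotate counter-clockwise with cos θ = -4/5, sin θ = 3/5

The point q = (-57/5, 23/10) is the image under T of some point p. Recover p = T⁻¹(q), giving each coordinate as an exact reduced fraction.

p = (-7/2, -1)

T1 = [1 0 0; 0 -1 0; 0 0 1]
T2·T1 = [1 0 0; 1 -1 0; 0 0 1]
T3·…·T1 = [1 0 0; -1 1 0; 0 0 1]
T4·…·T1 = [-3 0 0; -2 2 0; 0 0 1]
T5·…·T1 = [18/5 -6/5 0; -1/5 -8/5 0; 0 0 1]
det M = -6; M⁻¹ = [4/15 -1/5 0; -1/30 -3/5 0; 0 0 1]
M⁻¹ · (-57/5, 23/10)ᵀ = (-7/2, -1)ᵀ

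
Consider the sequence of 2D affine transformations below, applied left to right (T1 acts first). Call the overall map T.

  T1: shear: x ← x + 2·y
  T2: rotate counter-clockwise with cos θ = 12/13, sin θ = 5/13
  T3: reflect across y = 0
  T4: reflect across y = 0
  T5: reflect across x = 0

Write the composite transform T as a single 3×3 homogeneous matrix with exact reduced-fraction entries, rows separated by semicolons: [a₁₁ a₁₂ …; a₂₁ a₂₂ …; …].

T1 = [1 2 0; 0 1 0; 0 0 1]
T2·T1 = [12/13 19/13 0; 5/13 22/13 0; 0 0 1]
T3·…·T1 = [12/13 19/13 0; -5/13 -22/13 0; 0 0 1]
T4·…·T1 = [12/13 19/13 0; 5/13 22/13 0; 0 0 1]
T5·…·T1 = [-12/13 -19/13 0; 5/13 22/13 0; 0 0 1]

T = [-12/13 -19/13 0; 5/13 22/13 0; 0 0 1]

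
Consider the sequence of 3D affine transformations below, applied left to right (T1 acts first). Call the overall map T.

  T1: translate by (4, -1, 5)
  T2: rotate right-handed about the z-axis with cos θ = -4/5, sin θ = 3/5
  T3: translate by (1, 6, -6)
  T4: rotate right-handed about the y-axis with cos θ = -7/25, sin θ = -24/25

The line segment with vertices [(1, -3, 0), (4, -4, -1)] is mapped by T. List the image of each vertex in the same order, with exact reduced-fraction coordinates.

T1 translate by (4, -1, 5): (1, -3, 0) → (5, -4, 5); (4, -4, -1) → (8, -5, 4)
T2 rotate right-handed about the z-axis with cos θ = -4/5, sin θ = 3/5: (5, -4, 5) → (-8/5, 31/5, 5); (8, -5, 4) → (-17/5, 44/5, 4)
T3 translate by (1, 6, -6): (-8/5, 31/5, 5) → (-3/5, 61/5, -1); (-17/5, 44/5, 4) → (-12/5, 74/5, -2)
T4 rotate right-handed about the y-axis with cos θ = -7/25, sin θ = -24/25: (-3/5, 61/5, -1) → (141/125, 61/5, -37/125); (-12/5, 74/5, -2) → (324/125, 74/5, -218/125)

image vertices: (141/125, 61/5, -37/125), (324/125, 74/5, -218/125)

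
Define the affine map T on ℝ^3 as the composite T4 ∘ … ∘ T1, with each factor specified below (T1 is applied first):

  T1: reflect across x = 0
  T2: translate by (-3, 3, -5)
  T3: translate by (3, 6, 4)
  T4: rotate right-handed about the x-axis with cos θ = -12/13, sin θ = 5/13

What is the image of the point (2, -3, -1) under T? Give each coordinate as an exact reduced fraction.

T1 reflect across x = 0: (2, -3, -1) → (-2, -3, -1)
T2 translate by (-3, 3, -5): (-2, -3, -1) → (-5, 0, -6)
T3 translate by (3, 6, 4): (-5, 0, -6) → (-2, 6, -2)
T4 rotate right-handed about the x-axis with cos θ = -12/13, sin θ = 5/13: (-2, 6, -2) → (-2, -62/13, 54/13)

T(p) = (-2, -62/13, 54/13)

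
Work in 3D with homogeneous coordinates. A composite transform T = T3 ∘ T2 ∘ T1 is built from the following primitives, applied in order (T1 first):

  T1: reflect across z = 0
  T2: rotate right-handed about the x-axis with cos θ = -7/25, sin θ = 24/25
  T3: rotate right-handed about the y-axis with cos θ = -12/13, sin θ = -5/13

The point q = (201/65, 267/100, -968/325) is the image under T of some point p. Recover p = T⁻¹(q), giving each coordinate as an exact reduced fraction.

p = (-4, 3/4, 3)

T1 = [1 0 0 0; 0 1 0 0; 0 0 -1 0; 0 0 0 1]
T2·T1 = [1 0 0 0; 0 -7/25 24/25 0; 0 24/25 7/25 0; 0 0 0 1]
T3·…·T1 = [-12/13 -24/65 -7/65 0; 0 -7/25 24/25 0; 5/13 -288/325 -84/325 0; 0 0 0 1]
det M = -1; M⁻¹ = [-12/13 0 5/13 0; -24/65 -7/25 -288/325 0; -7/65 24/25 -84/325 0; 0 0 0 1]
M⁻¹ · (201/65, 267/100, -968/325)ᵀ = (-4, 3/4, 3)ᵀ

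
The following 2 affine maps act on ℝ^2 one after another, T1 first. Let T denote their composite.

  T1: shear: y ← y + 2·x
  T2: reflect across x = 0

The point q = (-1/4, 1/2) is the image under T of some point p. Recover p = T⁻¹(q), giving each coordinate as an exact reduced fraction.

T1 = [1 0 0; 2 1 0; 0 0 1]
T2·T1 = [-1 0 0; 2 1 0; 0 0 1]
det M = -1; M⁻¹ = [-1 0 0; 2 1 0; 0 0 1]
M⁻¹ · (-1/4, 1/2)ᵀ = (1/4, 0)ᵀ

p = (1/4, 0)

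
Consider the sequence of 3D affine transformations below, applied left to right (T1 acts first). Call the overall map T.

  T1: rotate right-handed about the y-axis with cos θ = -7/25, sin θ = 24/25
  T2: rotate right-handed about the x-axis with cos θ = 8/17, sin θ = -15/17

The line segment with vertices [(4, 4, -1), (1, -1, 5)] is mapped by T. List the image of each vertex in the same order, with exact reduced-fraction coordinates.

image vertices: (-52/25, -107/85, -2212/425), (113/25, -217/85, -97/425)

T1 rotate right-handed about the y-axis with cos θ = -7/25, sin θ = 24/25: (4, 4, -1) → (-52/25, 4, -89/25); (1, -1, 5) → (113/25, -1, -59/25)
T2 rotate right-handed about the x-axis with cos θ = 8/17, sin θ = -15/17: (-52/25, 4, -89/25) → (-52/25, -107/85, -2212/425); (113/25, -1, -59/25) → (113/25, -217/85, -97/425)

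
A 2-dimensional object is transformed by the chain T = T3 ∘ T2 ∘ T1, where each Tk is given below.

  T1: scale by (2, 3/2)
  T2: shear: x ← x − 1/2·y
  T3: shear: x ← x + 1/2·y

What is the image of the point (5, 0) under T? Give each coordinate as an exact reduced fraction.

T(p) = (10, 0)

T1 scale by (2, 3/2): (5, 0) → (10, 0)
T2 shear: x ← x − 1/2·y: (10, 0) → (10, 0)
T3 shear: x ← x + 1/2·y: (10, 0) → (10, 0)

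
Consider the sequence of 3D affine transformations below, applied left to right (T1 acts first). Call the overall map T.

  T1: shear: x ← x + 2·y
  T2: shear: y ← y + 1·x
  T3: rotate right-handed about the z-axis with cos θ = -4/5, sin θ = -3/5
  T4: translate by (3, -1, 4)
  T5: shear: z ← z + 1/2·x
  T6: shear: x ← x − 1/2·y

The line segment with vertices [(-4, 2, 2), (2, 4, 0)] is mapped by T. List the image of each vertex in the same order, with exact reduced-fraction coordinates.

T1 shear: x ← x + 2·y: (-4, 2, 2) → (0, 2, 2); (2, 4, 0) → (10, 4, 0)
T2 shear: y ← y + 1·x: (0, 2, 2) → (0, 2, 2); (10, 4, 0) → (10, 14, 0)
T3 rotate right-handed about the z-axis with cos θ = -4/5, sin θ = -3/5: (0, 2, 2) → (6/5, -8/5, 2); (10, 14, 0) → (2/5, -86/5, 0)
T4 translate by (3, -1, 4): (6/5, -8/5, 2) → (21/5, -13/5, 6); (2/5, -86/5, 0) → (17/5, -91/5, 4)
T5 shear: z ← z + 1/2·x: (21/5, -13/5, 6) → (21/5, -13/5, 81/10); (17/5, -91/5, 4) → (17/5, -91/5, 57/10)
T6 shear: x ← x − 1/2·y: (21/5, -13/5, 81/10) → (11/2, -13/5, 81/10); (17/5, -91/5, 57/10) → (25/2, -91/5, 57/10)

image vertices: (11/2, -13/5, 81/10), (25/2, -91/5, 57/10)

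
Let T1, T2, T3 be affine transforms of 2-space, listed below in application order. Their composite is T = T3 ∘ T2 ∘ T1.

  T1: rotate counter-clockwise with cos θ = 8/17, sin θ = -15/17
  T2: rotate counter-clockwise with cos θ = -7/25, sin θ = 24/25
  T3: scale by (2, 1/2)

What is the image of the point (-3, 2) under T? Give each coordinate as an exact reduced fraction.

T1 rotate counter-clockwise with cos θ = 8/17, sin θ = -15/17: (-3, 2) → (6/17, 61/17)
T2 rotate counter-clockwise with cos θ = -7/25, sin θ = 24/25: (6/17, 61/17) → (-1506/425, -283/425)
T3 scale by (2, 1/2): (-1506/425, -283/425) → (-3012/425, -283/850)

T(p) = (-3012/425, -283/850)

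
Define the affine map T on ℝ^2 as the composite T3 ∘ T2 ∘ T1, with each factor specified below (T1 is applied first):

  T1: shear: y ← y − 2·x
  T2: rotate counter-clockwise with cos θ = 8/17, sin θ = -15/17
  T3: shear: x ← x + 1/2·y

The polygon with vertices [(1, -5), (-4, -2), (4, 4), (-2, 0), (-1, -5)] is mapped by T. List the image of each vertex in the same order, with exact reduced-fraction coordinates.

T1 shear: y ← y − 2·x: (1, -5) → (1, -7); (-4, -2) → (-4, 6); (4, 4) → (4, -4); (-2, 0) → (-2, 4); (-1, -5) → (-1, -3)
T2 rotate counter-clockwise with cos θ = 8/17, sin θ = -15/17: (1, -7) → (-97/17, -71/17); (-4, 6) → (58/17, 108/17); (4, -4) → (-28/17, -92/17); (-2, 4) → (44/17, 62/17); (-1, -3) → (-53/17, -9/17)
T3 shear: x ← x + 1/2·y: (-97/17, -71/17) → (-265/34, -71/17); (58/17, 108/17) → (112/17, 108/17); (-28/17, -92/17) → (-74/17, -92/17); (44/17, 62/17) → (75/17, 62/17); (-53/17, -9/17) → (-115/34, -9/17)

image vertices: (-265/34, -71/17), (112/17, 108/17), (-74/17, -92/17), (75/17, 62/17), (-115/34, -9/17)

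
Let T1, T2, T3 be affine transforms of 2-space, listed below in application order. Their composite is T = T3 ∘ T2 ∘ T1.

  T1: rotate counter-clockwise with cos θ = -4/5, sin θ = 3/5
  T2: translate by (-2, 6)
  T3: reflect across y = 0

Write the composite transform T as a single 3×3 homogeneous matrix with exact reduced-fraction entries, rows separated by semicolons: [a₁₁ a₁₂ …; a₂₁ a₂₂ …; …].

T = [-4/5 -3/5 -2; -3/5 4/5 -6; 0 0 1]

T1 = [-4/5 -3/5 0; 3/5 -4/5 0; 0 0 1]
T2·T1 = [-4/5 -3/5 -2; 3/5 -4/5 6; 0 0 1]
T3·…·T1 = [-4/5 -3/5 -2; -3/5 4/5 -6; 0 0 1]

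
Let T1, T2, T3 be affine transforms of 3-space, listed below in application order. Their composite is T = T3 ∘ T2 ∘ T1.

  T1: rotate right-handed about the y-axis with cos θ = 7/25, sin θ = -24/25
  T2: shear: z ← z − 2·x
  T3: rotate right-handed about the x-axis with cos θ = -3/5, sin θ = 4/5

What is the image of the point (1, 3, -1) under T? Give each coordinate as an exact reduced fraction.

T1 rotate right-handed about the y-axis with cos θ = 7/25, sin θ = -24/25: (1, 3, -1) → (31/25, 3, 17/25)
T2 shear: z ← z − 2·x: (31/25, 3, 17/25) → (31/25, 3, -9/5)
T3 rotate right-handed about the x-axis with cos θ = -3/5, sin θ = 4/5: (31/25, 3, -9/5) → (31/25, -9/25, 87/25)

T(p) = (31/25, -9/25, 87/25)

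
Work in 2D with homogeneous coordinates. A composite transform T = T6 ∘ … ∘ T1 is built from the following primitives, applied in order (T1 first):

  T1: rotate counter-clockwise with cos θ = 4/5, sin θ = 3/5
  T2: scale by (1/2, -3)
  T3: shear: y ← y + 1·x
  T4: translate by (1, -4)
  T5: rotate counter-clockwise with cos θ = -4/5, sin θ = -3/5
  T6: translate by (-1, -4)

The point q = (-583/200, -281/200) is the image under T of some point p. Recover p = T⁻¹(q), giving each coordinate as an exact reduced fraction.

p = (-2, 3/4)

T1 = [4/5 -3/5 0; 3/5 4/5 0; 0 0 1]
T2·T1 = [2/5 -3/10 0; -9/5 -12/5 0; 0 0 1]
T3·…·T1 = [2/5 -3/10 0; -7/5 -27/10 0; 0 0 1]
T4·…·T1 = [2/5 -3/10 1; -7/5 -27/10 -4; 0 0 1]
T5·…·T1 = [-29/25 -69/50 -16/5; 22/25 117/50 13/5; 0 0 1]
T6·…·T1 = [-29/25 -69/50 -21/5; 22/25 117/50 -7/5; 0 0 1]
det M = -3/2; M⁻¹ = [-39/25 -23/25 -196/25; 44/75 58/75 266/75; 0 0 1]
M⁻¹ · (-583/200, -281/200)ᵀ = (-2, 3/4)ᵀ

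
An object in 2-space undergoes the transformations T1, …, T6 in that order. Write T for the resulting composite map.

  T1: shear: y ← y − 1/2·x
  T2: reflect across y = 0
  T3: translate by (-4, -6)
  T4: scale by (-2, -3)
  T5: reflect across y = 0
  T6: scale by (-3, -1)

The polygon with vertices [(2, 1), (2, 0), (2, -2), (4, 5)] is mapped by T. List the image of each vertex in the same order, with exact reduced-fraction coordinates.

T1 shear: y ← y − 1/2·x: (2, 1) → (2, 0); (2, 0) → (2, -1); (2, -2) → (2, -3); (4, 5) → (4, 3)
T2 reflect across y = 0: (2, 0) → (2, 0); (2, -1) → (2, 1); (2, -3) → (2, 3); (4, 3) → (4, -3)
T3 translate by (-4, -6): (2, 0) → (-2, -6); (2, 1) → (-2, -5); (2, 3) → (-2, -3); (4, -3) → (0, -9)
T4 scale by (-2, -3): (-2, -6) → (4, 18); (-2, -5) → (4, 15); (-2, -3) → (4, 9); (0, -9) → (0, 27)
T5 reflect across y = 0: (4, 18) → (4, -18); (4, 15) → (4, -15); (4, 9) → (4, -9); (0, 27) → (0, -27)
T6 scale by (-3, -1): (4, -18) → (-12, 18); (4, -15) → (-12, 15); (4, -9) → (-12, 9); (0, -27) → (0, 27)

image vertices: (-12, 18), (-12, 15), (-12, 9), (0, 27)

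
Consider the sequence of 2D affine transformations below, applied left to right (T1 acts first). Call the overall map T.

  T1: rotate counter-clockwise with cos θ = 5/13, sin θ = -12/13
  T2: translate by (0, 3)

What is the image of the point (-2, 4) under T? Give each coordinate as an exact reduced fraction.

T1 rotate counter-clockwise with cos θ = 5/13, sin θ = -12/13: (-2, 4) → (38/13, 44/13)
T2 translate by (0, 3): (38/13, 44/13) → (38/13, 83/13)

T(p) = (38/13, 83/13)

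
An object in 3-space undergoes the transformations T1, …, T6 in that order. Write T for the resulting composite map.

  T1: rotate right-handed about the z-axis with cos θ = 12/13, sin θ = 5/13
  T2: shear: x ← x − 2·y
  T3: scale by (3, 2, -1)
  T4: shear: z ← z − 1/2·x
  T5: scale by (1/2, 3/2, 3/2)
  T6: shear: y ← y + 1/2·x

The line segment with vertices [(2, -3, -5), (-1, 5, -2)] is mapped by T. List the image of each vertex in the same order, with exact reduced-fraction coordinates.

T1 rotate right-handed about the z-axis with cos θ = 12/13, sin θ = 5/13: (2, -3, -5) → (3, -2, -5); (-1, 5, -2) → (-37/13, 55/13, -2)
T2 shear: x ← x − 2·y: (3, -2, -5) → (7, -2, -5); (-37/13, 55/13, -2) → (-147/13, 55/13, -2)
T3 scale by (3, 2, -1): (7, -2, -5) → (21, -4, 5); (-147/13, 55/13, -2) → (-441/13, 110/13, 2)
T4 shear: z ← z − 1/2·x: (21, -4, 5) → (21, -4, -11/2); (-441/13, 110/13, 2) → (-441/13, 110/13, 493/26)
T5 scale by (1/2, 3/2, 3/2): (21, -4, -11/2) → (21/2, -6, -33/4); (-441/13, 110/13, 493/26) → (-441/26, 165/13, 1479/52)
T6 shear: y ← y + 1/2·x: (21/2, -6, -33/4) → (21/2, -3/4, -33/4); (-441/26, 165/13, 1479/52) → (-441/26, 219/52, 1479/52)

image vertices: (21/2, -3/4, -33/4), (-441/26, 219/52, 1479/52)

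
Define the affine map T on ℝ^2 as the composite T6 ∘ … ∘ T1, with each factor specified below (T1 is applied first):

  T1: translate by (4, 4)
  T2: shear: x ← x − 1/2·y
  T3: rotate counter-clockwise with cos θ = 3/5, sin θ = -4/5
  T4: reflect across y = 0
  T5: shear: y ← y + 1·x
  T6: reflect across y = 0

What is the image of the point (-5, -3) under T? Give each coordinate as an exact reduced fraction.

T(p) = (-1/10, 19/10)

T1 translate by (4, 4): (-5, -3) → (-1, 1)
T2 shear: x ← x − 1/2·y: (-1, 1) → (-3/2, 1)
T3 rotate counter-clockwise with cos θ = 3/5, sin θ = -4/5: (-3/2, 1) → (-1/10, 9/5)
T4 reflect across y = 0: (-1/10, 9/5) → (-1/10, -9/5)
T5 shear: y ← y + 1·x: (-1/10, -9/5) → (-1/10, -19/10)
T6 reflect across y = 0: (-1/10, -19/10) → (-1/10, 19/10)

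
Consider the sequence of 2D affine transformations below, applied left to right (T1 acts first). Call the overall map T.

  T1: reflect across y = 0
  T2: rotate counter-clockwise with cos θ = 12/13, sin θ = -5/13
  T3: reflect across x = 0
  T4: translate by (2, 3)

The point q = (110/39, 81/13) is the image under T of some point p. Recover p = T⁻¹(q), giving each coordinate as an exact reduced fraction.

p = (-2, -8/3)

T1 = [1 0 0; 0 -1 0; 0 0 1]
T2·T1 = [12/13 -5/13 0; -5/13 -12/13 0; 0 0 1]
T3·…·T1 = [-12/13 5/13 0; -5/13 -12/13 0; 0 0 1]
T4·…·T1 = [-12/13 5/13 2; -5/13 -12/13 3; 0 0 1]
det M = 1; M⁻¹ = [-12/13 -5/13 3; 5/13 -12/13 2; 0 0 1]
M⁻¹ · (110/39, 81/13)ᵀ = (-2, -8/3)ᵀ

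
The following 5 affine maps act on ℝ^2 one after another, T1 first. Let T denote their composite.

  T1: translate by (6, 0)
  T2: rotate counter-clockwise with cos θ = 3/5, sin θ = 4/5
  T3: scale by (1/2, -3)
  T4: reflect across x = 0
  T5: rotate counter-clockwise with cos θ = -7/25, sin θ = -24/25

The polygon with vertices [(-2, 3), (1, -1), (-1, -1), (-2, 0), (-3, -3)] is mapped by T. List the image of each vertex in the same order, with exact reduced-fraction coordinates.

T1 translate by (6, 0): (-2, 3) → (4, 3); (1, -1) → (7, -1); (-1, -1) → (5, -1); (-2, 0) → (4, 0); (-3, -3) → (3, -3)
T2 rotate counter-clockwise with cos θ = 3/5, sin θ = 4/5: (4, 3) → (0, 5); (7, -1) → (5, 5); (5, -1) → (19/5, 17/5); (4, 0) → (12/5, 16/5); (3, -3) → (21/5, 3/5)
T3 scale by (1/2, -3): (0, 5) → (0, -15); (5, 5) → (5/2, -15); (19/5, 17/5) → (19/10, -51/5); (12/5, 16/5) → (6/5, -48/5); (21/5, 3/5) → (21/10, -9/5)
T4 reflect across x = 0: (0, -15) → (0, -15); (5/2, -15) → (-5/2, -15); (19/10, -51/5) → (-19/10, -51/5); (6/5, -48/5) → (-6/5, -48/5); (21/10, -9/5) → (-21/10, -9/5)
T5 rotate counter-clockwise with cos θ = -7/25, sin θ = -24/25: (0, -15) → (-72/5, 21/5); (-5/2, -15) → (-137/10, 33/5); (-19/10, -51/5) → (-463/50, 117/25); (-6/5, -48/5) → (-222/25, 96/25); (-21/10, -9/5) → (-57/50, 63/25)

image vertices: (-72/5, 21/5), (-137/10, 33/5), (-463/50, 117/25), (-222/25, 96/25), (-57/50, 63/25)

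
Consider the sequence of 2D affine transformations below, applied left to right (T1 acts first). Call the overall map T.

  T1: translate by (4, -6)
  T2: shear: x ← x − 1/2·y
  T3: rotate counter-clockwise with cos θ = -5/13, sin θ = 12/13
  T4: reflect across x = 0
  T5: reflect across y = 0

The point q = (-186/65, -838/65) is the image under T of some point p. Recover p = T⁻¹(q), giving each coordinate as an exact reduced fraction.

p = (3, -8/5)

T1 = [1 0 4; 0 1 -6; 0 0 1]
T2·T1 = [1 -1/2 7; 0 1 -6; 0 0 1]
T3·…·T1 = [-5/13 -19/26 37/13; 12/13 -11/13 114/13; 0 0 1]
T4·…·T1 = [5/13 19/26 -37/13; 12/13 -11/13 114/13; 0 0 1]
T5·…·T1 = [5/13 19/26 -37/13; -12/13 11/13 -114/13; 0 0 1]
det M = 1; M⁻¹ = [11/13 -19/26 -4; 12/13 5/13 6; 0 0 1]
M⁻¹ · (-186/65, -838/65)ᵀ = (3, -8/5)ᵀ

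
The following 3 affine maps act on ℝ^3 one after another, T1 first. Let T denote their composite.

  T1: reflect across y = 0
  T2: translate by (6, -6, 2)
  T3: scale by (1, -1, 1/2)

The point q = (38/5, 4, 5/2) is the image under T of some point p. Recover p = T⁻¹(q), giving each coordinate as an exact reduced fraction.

T1 = [1 0 0 0; 0 -1 0 0; 0 0 1 0; 0 0 0 1]
T2·T1 = [1 0 0 6; 0 -1 0 -6; 0 0 1 2; 0 0 0 1]
T3·…·T1 = [1 0 0 6; 0 1 0 6; 0 0 1/2 1; 0 0 0 1]
det M = 1/2; M⁻¹ = [1 0 0 -6; 0 1 0 -6; 0 0 2 -2; 0 0 0 1]
M⁻¹ · (38/5, 4, 5/2)ᵀ = (8/5, -2, 3)ᵀ

p = (8/5, -2, 3)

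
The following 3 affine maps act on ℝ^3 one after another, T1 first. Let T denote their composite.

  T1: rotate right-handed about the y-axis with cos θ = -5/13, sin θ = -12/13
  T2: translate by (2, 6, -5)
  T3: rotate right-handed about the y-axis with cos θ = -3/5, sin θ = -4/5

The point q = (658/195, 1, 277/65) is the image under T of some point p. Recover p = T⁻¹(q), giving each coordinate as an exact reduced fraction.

p = (0, -5, 2/3)

T1 = [-5/13 0 -12/13 0; 0 1 0 0; 12/13 0 -5/13 0; 0 0 0 1]
T2·T1 = [-5/13 0 -12/13 2; 0 1 0 6; 12/13 0 -5/13 -5; 0 0 0 1]
T3·…·T1 = [-33/65 0 56/65 14/5; 0 1 0 6; -56/65 0 -33/65 23/5; 0 0 0 1]
det M = 1; M⁻¹ = [-33/65 0 -56/65 70/13; 0 1 0 -6; 56/65 0 -33/65 -1/13; 0 0 0 1]
M⁻¹ · (658/195, 1, 277/65)ᵀ = (0, -5, 2/3)ᵀ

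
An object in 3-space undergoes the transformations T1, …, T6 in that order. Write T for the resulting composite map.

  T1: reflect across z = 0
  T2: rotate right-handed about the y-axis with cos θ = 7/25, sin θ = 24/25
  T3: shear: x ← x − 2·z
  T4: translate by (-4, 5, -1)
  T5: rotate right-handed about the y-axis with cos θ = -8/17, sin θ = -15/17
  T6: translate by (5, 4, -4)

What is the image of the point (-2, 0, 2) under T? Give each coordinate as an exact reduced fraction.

T(p) = (766/85, 9, -5222/425)

T1 reflect across z = 0: (-2, 0, 2) → (-2, 0, -2)
T2 rotate right-handed about the y-axis with cos θ = 7/25, sin θ = 24/25: (-2, 0, -2) → (-62/25, 0, 34/25)
T3 shear: x ← x − 2·z: (-62/25, 0, 34/25) → (-26/5, 0, 34/25)
T4 translate by (-4, 5, -1): (-26/5, 0, 34/25) → (-46/5, 5, 9/25)
T5 rotate right-handed about the y-axis with cos θ = -8/17, sin θ = -15/17: (-46/5, 5, 9/25) → (341/85, 5, -3522/425)
T6 translate by (5, 4, -4): (341/85, 5, -3522/425) → (766/85, 9, -5222/425)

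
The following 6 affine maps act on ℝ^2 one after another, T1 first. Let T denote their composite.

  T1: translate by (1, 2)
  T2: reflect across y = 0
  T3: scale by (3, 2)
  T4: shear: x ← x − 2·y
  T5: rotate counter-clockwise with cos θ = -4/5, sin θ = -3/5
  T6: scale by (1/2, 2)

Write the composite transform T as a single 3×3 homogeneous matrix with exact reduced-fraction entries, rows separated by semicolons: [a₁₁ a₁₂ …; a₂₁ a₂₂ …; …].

T1 = [1 0 1; 0 1 2; 0 0 1]
T2·T1 = [1 0 1; 0 -1 -2; 0 0 1]
T3·…·T1 = [3 0 3; 0 -2 -4; 0 0 1]
T4·…·T1 = [3 4 11; 0 -2 -4; 0 0 1]
T5·…·T1 = [-12/5 -22/5 -56/5; -9/5 -4/5 -17/5; 0 0 1]
T6·…·T1 = [-6/5 -11/5 -28/5; -18/5 -8/5 -34/5; 0 0 1]

T = [-6/5 -11/5 -28/5; -18/5 -8/5 -34/5; 0 0 1]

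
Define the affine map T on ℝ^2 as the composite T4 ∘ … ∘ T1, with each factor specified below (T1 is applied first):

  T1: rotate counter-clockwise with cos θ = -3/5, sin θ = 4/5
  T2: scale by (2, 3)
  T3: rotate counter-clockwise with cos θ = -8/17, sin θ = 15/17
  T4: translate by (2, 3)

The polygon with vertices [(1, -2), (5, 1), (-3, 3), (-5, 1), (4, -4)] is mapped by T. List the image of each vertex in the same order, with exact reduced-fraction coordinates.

image vertices: (-72/17, 33/17), (-291/85, -723/85), (1163/85, 669/85), (1029/85, 1137/85), (-1154/85, -297/85)

T1 rotate counter-clockwise with cos θ = -3/5, sin θ = 4/5: (1, -2) → (1, 2); (5, 1) → (-19/5, 17/5); (-3, 3) → (-3/5, -21/5); (-5, 1) → (11/5, -23/5); (4, -4) → (4/5, 28/5)
T2 scale by (2, 3): (1, 2) → (2, 6); (-19/5, 17/5) → (-38/5, 51/5); (-3/5, -21/5) → (-6/5, -63/5); (11/5, -23/5) → (22/5, -69/5); (4/5, 28/5) → (8/5, 84/5)
T3 rotate counter-clockwise with cos θ = -8/17, sin θ = 15/17: (2, 6) → (-106/17, -18/17); (-38/5, 51/5) → (-461/85, -978/85); (-6/5, -63/5) → (993/85, 414/85); (22/5, -69/5) → (859/85, 882/85); (8/5, 84/5) → (-1324/85, -552/85)
T4 translate by (2, 3): (-106/17, -18/17) → (-72/17, 33/17); (-461/85, -978/85) → (-291/85, -723/85); (993/85, 414/85) → (1163/85, 669/85); (859/85, 882/85) → (1029/85, 1137/85); (-1324/85, -552/85) → (-1154/85, -297/85)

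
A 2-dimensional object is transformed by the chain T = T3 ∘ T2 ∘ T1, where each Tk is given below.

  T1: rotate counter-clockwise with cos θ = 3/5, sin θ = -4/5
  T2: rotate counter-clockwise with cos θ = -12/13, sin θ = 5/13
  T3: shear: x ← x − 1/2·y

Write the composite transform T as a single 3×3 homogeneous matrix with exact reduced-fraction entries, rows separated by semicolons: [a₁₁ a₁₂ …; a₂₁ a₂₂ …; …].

T = [-19/26 -11/13 0; 63/65 -16/65 0; 0 0 1]

T1 = [3/5 4/5 0; -4/5 3/5 0; 0 0 1]
T2·T1 = [-16/65 -63/65 0; 63/65 -16/65 0; 0 0 1]
T3·…·T1 = [-19/26 -11/13 0; 63/65 -16/65 0; 0 0 1]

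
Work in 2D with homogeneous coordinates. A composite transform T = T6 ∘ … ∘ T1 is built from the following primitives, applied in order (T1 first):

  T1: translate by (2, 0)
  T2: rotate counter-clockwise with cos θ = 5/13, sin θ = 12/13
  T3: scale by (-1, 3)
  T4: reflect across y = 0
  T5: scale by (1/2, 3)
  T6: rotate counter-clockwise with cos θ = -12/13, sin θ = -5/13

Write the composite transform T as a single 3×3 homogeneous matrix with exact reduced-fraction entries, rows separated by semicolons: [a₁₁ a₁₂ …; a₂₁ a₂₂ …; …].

T = [-510/169 -297/169 -1020/169; 2617/338 510/169 2617/169; 0 0 1]

T1 = [1 0 2; 0 1 0; 0 0 1]
T2·T1 = [5/13 -12/13 10/13; 12/13 5/13 24/13; 0 0 1]
T3·…·T1 = [-5/13 12/13 -10/13; 36/13 15/13 72/13; 0 0 1]
T4·…·T1 = [-5/13 12/13 -10/13; -36/13 -15/13 -72/13; 0 0 1]
T5·…·T1 = [-5/26 6/13 -5/13; -108/13 -45/13 -216/13; 0 0 1]
T6·…·T1 = [-510/169 -297/169 -1020/169; 2617/338 510/169 2617/169; 0 0 1]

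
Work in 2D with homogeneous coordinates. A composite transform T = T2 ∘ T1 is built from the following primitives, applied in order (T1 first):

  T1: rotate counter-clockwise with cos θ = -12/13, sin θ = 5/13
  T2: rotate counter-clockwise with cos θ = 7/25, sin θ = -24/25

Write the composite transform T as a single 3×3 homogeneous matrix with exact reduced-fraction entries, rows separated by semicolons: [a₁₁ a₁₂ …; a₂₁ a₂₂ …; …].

T1 = [-12/13 -5/13 0; 5/13 -12/13 0; 0 0 1]
T2·T1 = [36/325 -323/325 0; 323/325 36/325 0; 0 0 1]

T = [36/325 -323/325 0; 323/325 36/325 0; 0 0 1]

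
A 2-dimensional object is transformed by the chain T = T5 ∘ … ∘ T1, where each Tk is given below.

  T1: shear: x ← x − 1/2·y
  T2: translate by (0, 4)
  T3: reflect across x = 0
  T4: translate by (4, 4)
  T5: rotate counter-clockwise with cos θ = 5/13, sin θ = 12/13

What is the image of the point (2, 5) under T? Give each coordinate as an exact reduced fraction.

T1 shear: x ← x − 1/2·y: (2, 5) → (-1/2, 5)
T2 translate by (0, 4): (-1/2, 5) → (-1/2, 9)
T3 reflect across x = 0: (-1/2, 9) → (1/2, 9)
T4 translate by (4, 4): (1/2, 9) → (9/2, 13)
T5 rotate counter-clockwise with cos θ = 5/13, sin θ = 12/13: (9/2, 13) → (-267/26, 119/13)

T(p) = (-267/26, 119/13)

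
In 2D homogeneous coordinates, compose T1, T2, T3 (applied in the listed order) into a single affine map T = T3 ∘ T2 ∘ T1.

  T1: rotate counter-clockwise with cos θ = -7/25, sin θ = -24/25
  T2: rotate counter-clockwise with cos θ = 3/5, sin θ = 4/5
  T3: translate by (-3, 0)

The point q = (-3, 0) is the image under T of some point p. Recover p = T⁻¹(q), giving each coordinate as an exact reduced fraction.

p = (0, 0)

T1 = [-7/25 24/25 0; -24/25 -7/25 0; 0 0 1]
T2·T1 = [3/5 4/5 0; -4/5 3/5 0; 0 0 1]
T3·…·T1 = [3/5 4/5 -3; -4/5 3/5 0; 0 0 1]
det M = 1; M⁻¹ = [3/5 -4/5 9/5; 4/5 3/5 12/5; 0 0 1]
M⁻¹ · (-3, 0)ᵀ = (0, 0)ᵀ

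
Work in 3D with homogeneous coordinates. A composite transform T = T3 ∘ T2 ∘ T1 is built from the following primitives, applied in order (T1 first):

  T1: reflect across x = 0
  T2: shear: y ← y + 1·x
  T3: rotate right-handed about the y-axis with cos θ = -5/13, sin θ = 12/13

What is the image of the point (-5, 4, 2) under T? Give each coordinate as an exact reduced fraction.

T1 reflect across x = 0: (-5, 4, 2) → (5, 4, 2)
T2 shear: y ← y + 1·x: (5, 4, 2) → (5, 9, 2)
T3 rotate right-handed about the y-axis with cos θ = -5/13, sin θ = 12/13: (5, 9, 2) → (-1/13, 9, -70/13)

T(p) = (-1/13, 9, -70/13)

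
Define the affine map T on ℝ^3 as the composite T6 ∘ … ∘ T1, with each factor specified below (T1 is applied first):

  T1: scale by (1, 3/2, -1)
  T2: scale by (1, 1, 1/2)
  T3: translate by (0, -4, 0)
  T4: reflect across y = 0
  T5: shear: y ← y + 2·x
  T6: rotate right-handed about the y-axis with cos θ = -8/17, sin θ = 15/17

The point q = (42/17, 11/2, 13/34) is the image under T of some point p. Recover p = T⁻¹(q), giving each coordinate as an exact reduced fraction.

T1 = [1 0 0 0; 0 3/2 0 0; 0 0 -1 0; 0 0 0 1]
T2·T1 = [1 0 0 0; 0 3/2 0 0; 0 0 -1/2 0; 0 0 0 1]
T3·…·T1 = [1 0 0 0; 0 3/2 0 -4; 0 0 -1/2 0; 0 0 0 1]
T4·…·T1 = [1 0 0 0; 0 -3/2 0 4; 0 0 -1/2 0; 0 0 0 1]
T5·…·T1 = [1 0 0 0; 2 -3/2 0 4; 0 0 -1/2 0; 0 0 0 1]
T6·…·T1 = [-8/17 0 -15/34 0; 2 -3/2 0 4; -15/17 0 4/17 0; 0 0 0 1]
det M = 3/4; M⁻¹ = [-8/17 0 -15/17 0; -32/51 -2/3 -20/17 8/3; -30/17 0 16/17 0; 0 0 0 1]
M⁻¹ · (42/17, 11/2, 13/34)ᵀ = (-3/2, -3, -4)ᵀ

p = (-3/2, -3, -4)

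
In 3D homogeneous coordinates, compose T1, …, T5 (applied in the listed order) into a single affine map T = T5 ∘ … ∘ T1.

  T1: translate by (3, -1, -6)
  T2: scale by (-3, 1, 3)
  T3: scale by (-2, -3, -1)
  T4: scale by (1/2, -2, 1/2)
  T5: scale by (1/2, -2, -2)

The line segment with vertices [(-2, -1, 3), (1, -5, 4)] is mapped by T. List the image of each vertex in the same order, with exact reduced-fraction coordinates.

T1 translate by (3, -1, -6): (-2, -1, 3) → (1, -2, -3); (1, -5, 4) → (4, -6, -2)
T2 scale by (-3, 1, 3): (1, -2, -3) → (-3, -2, -9); (4, -6, -2) → (-12, -6, -6)
T3 scale by (-2, -3, -1): (-3, -2, -9) → (6, 6, 9); (-12, -6, -6) → (24, 18, 6)
T4 scale by (1/2, -2, 1/2): (6, 6, 9) → (3, -12, 9/2); (24, 18, 6) → (12, -36, 3)
T5 scale by (1/2, -2, -2): (3, -12, 9/2) → (3/2, 24, -9); (12, -36, 3) → (6, 72, -6)

image vertices: (3/2, 24, -9), (6, 72, -6)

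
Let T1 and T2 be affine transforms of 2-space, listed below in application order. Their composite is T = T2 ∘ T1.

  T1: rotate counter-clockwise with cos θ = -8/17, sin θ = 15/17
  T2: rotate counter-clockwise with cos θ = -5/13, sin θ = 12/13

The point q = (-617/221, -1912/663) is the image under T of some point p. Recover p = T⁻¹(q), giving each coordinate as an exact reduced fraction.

p = (4, -1/3)

T1 = [-8/17 -15/17 0; 15/17 -8/17 0; 0 0 1]
T2·T1 = [-140/221 171/221 0; -171/221 -140/221 0; 0 0 1]
det M = 1; M⁻¹ = [-140/221 -171/221 0; 171/221 -140/221 0; 0 0 1]
M⁻¹ · (-617/221, -1912/663)ᵀ = (4, -1/3)ᵀ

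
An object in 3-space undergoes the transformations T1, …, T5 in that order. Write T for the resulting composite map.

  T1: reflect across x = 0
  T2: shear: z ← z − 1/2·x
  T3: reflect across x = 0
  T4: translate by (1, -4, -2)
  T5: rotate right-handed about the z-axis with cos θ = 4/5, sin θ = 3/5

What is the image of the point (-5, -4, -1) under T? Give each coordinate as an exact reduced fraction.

T1 reflect across x = 0: (-5, -4, -1) → (5, -4, -1)
T2 shear: z ← z − 1/2·x: (5, -4, -1) → (5, -4, -7/2)
T3 reflect across x = 0: (5, -4, -7/2) → (-5, -4, -7/2)
T4 translate by (1, -4, -2): (-5, -4, -7/2) → (-4, -8, -11/2)
T5 rotate right-handed about the z-axis with cos θ = 4/5, sin θ = 3/5: (-4, -8, -11/2) → (8/5, -44/5, -11/2)

T(p) = (8/5, -44/5, -11/2)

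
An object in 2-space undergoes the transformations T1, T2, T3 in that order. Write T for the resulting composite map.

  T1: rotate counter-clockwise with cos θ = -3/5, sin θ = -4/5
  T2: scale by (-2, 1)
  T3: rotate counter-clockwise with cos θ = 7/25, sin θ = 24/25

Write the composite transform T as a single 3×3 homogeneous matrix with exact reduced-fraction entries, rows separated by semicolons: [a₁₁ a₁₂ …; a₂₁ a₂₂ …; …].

T1 = [-3/5 4/5 0; -4/5 -3/5 0; 0 0 1]
T2·T1 = [6/5 -8/5 0; -4/5 -3/5 0; 0 0 1]
T3·…·T1 = [138/125 16/125 0; 116/125 -213/125 0; 0 0 1]

T = [138/125 16/125 0; 116/125 -213/125 0; 0 0 1]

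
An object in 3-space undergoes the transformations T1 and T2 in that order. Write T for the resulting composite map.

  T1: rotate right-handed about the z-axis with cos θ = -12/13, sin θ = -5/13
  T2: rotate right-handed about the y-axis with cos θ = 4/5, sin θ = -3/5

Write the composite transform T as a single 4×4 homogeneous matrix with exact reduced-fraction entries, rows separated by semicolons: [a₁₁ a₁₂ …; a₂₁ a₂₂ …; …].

T1 = [-12/13 5/13 0 0; -5/13 -12/13 0 0; 0 0 1 0; 0 0 0 1]
T2·T1 = [-48/65 4/13 -3/5 0; -5/13 -12/13 0 0; -36/65 3/13 4/5 0; 0 0 0 1]

T = [-48/65 4/13 -3/5 0; -5/13 -12/13 0 0; -36/65 3/13 4/5 0; 0 0 0 1]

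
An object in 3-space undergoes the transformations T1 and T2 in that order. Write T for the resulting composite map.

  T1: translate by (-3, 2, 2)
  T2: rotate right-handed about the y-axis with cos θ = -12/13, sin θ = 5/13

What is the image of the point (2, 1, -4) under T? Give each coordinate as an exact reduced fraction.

T1 translate by (-3, 2, 2): (2, 1, -4) → (-1, 3, -2)
T2 rotate right-handed about the y-axis with cos θ = -12/13, sin θ = 5/13: (-1, 3, -2) → (2/13, 3, 29/13)

T(p) = (2/13, 3, 29/13)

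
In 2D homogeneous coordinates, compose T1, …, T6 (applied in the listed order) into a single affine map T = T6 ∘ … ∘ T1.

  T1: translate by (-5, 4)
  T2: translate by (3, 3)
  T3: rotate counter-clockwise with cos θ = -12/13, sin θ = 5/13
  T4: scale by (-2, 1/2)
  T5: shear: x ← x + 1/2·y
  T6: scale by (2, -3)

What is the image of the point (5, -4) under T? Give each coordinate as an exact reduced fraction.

T1 translate by (-5, 4): (5, -4) → (0, 0)
T2 translate by (3, 3): (0, 0) → (3, 3)
T3 rotate counter-clockwise with cos θ = -12/13, sin θ = 5/13: (3, 3) → (-51/13, -21/13)
T4 scale by (-2, 1/2): (-51/13, -21/13) → (102/13, -21/26)
T5 shear: x ← x + 1/2·y: (102/13, -21/26) → (387/52, -21/26)
T6 scale by (2, -3): (387/52, -21/26) → (387/26, 63/26)

T(p) = (387/26, 63/26)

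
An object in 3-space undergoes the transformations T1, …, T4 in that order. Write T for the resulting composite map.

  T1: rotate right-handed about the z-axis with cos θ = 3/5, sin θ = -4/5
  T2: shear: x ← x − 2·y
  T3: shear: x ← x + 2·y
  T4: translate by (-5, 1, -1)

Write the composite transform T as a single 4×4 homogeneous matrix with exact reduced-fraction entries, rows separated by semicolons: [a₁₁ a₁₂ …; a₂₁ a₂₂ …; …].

T1 = [3/5 4/5 0 0; -4/5 3/5 0 0; 0 0 1 0; 0 0 0 1]
T2·T1 = [11/5 -2/5 0 0; -4/5 3/5 0 0; 0 0 1 0; 0 0 0 1]
T3·…·T1 = [3/5 4/5 0 0; -4/5 3/5 0 0; 0 0 1 0; 0 0 0 1]
T4·…·T1 = [3/5 4/5 0 -5; -4/5 3/5 0 1; 0 0 1 -1; 0 0 0 1]

T = [3/5 4/5 0 -5; -4/5 3/5 0 1; 0 0 1 -1; 0 0 0 1]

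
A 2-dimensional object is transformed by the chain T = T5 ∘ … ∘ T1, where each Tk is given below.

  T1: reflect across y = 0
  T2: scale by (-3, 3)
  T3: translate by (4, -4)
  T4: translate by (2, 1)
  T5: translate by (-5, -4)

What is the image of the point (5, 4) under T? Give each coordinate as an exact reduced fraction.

T(p) = (-14, -19)

T1 reflect across y = 0: (5, 4) → (5, -4)
T2 scale by (-3, 3): (5, -4) → (-15, -12)
T3 translate by (4, -4): (-15, -12) → (-11, -16)
T4 translate by (2, 1): (-11, -16) → (-9, -15)
T5 translate by (-5, -4): (-9, -15) → (-14, -19)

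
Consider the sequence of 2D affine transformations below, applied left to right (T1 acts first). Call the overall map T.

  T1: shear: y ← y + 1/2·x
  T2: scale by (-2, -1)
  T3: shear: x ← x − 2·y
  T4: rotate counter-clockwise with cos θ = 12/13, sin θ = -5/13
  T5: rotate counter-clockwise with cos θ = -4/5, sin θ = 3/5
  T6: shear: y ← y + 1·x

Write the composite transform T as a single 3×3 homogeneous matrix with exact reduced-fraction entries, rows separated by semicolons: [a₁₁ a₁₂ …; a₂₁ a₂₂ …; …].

T = [61/65 -2/13 0; 43/130 27/13 0; 0 0 1]

T1 = [1 0 0; 1/2 1 0; 0 0 1]
T2·T1 = [-2 0 0; -1/2 -1 0; 0 0 1]
T3·…·T1 = [-1 2 0; -1/2 -1 0; 0 0 1]
T4·…·T1 = [-29/26 19/13 0; -1/13 -22/13 0; 0 0 1]
T5·…·T1 = [61/65 -2/13 0; -79/130 29/13 0; 0 0 1]
T6·…·T1 = [61/65 -2/13 0; 43/130 27/13 0; 0 0 1]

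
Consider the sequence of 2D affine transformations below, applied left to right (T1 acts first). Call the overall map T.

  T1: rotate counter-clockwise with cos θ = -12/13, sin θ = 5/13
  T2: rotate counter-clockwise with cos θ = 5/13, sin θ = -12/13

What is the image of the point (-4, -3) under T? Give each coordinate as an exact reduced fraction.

T(p) = (3, -4)

T1 rotate counter-clockwise with cos θ = -12/13, sin θ = 5/13: (-4, -3) → (63/13, 16/13)
T2 rotate counter-clockwise with cos θ = 5/13, sin θ = -12/13: (63/13, 16/13) → (3, -4)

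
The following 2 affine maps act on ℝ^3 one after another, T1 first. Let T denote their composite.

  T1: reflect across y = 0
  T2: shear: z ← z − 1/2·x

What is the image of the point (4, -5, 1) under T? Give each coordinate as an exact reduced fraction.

T(p) = (4, 5, -1)

T1 reflect across y = 0: (4, -5, 1) → (4, 5, 1)
T2 shear: z ← z − 1/2·x: (4, 5, 1) → (4, 5, -1)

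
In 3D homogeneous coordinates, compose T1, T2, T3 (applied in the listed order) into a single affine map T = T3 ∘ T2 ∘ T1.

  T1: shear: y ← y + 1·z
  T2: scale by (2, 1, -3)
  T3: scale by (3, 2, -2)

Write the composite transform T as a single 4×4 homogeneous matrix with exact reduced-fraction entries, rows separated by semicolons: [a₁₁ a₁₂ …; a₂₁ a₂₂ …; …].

T = [6 0 0 0; 0 2 2 0; 0 0 6 0; 0 0 0 1]

T1 = [1 0 0 0; 0 1 1 0; 0 0 1 0; 0 0 0 1]
T2·T1 = [2 0 0 0; 0 1 1 0; 0 0 -3 0; 0 0 0 1]
T3·…·T1 = [6 0 0 0; 0 2 2 0; 0 0 6 0; 0 0 0 1]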